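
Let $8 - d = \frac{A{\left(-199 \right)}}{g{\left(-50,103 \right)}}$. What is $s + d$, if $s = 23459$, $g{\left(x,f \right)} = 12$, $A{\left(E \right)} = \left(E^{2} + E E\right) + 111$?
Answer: $\frac{202291}{12} \approx 16858.0$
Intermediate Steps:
$A{\left(E \right)} = 111 + 2 E^{2}$ ($A{\left(E \right)} = \left(E^{2} + E^{2}\right) + 111 = 2 E^{2} + 111 = 111 + 2 E^{2}$)
$d = - \frac{79217}{12}$ ($d = 8 - \frac{111 + 2 \left(-199\right)^{2}}{12} = 8 - \left(111 + 2 \cdot 39601\right) \frac{1}{12} = 8 - \left(111 + 79202\right) \frac{1}{12} = 8 - 79313 \cdot \frac{1}{12} = 8 - \frac{79313}{12} = - \frac{79217}{12} \approx -6601.4$)
$s + d = 23459 - \frac{79217}{12} = \frac{202291}{12}$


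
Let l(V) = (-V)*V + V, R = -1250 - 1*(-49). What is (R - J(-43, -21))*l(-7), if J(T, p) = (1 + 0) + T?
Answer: 64904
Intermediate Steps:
J(T, p) = 1 + T
R = -1201 (R = -1250 + 49 = -1201)
l(V) = V - V² (l(V) = -V² + V = V - V²)
(R - J(-43, -21))*l(-7) = (-1201 - (1 - 43))*(-7*(1 - 1*(-7))) = (-1201 - 1*(-42))*(-7*(1 + 7)) = (-1201 + 42)*(-7*8) = -1159*(-56) = 64904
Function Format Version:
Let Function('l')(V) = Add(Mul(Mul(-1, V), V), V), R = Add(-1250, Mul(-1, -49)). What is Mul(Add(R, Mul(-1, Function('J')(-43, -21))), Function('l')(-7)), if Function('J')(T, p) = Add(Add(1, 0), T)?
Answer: 64904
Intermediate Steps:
Function('J')(T, p) = Add(1, T)
R = -1201 (R = Add(-1250, 49) = -1201)
Function('l')(V) = Add(V, Mul(-1, Pow(V, 2))) (Function('l')(V) = Add(Mul(-1, Pow(V, 2)), V) = Add(V, Mul(-1, Pow(V, 2))))
Mul(Add(R, Mul(-1, Function('J')(-43, -21))), Function('l')(-7)) = Mul(Add(-1201, Mul(-1, Add(1, -43))), Mul(-7, Add(1, Mul(-1, -7)))) = Mul(Add(-1201, Mul(-1, -42)), Mul(-7, Add(1, 7))) = Mul(Add(-1201, 42), Mul(-7, 8)) = Mul(-1159, -56) = 64904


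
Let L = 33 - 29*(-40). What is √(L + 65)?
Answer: √1258 ≈ 35.468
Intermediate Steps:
L = 1193 (L = 33 + 1160 = 1193)
√(L + 65) = √(1193 + 65) = √1258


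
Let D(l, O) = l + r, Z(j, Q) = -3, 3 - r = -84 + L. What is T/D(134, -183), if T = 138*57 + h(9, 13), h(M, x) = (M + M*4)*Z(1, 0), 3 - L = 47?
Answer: 7731/265 ≈ 29.174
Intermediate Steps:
L = -44 (L = 3 - 1*47 = 3 - 47 = -44)
r = 131 (r = 3 - (-84 - 44) = 3 - 1*(-128) = 3 + 128 = 131)
D(l, O) = 131 + l (D(l, O) = l + 131 = 131 + l)
h(M, x) = -15*M (h(M, x) = (M + M*4)*(-3) = (M + 4*M)*(-3) = (5*M)*(-3) = -15*M)
T = 7731 (T = 138*57 - 15*9 = 7866 - 135 = 7731)
T/D(134, -183) = 7731/(131 + 134) = 7731/265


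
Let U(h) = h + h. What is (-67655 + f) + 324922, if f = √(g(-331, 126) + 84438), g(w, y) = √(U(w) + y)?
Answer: 257267 + √(84438 + 2*I*√134) ≈ 2.5756e+5 + 0.039837*I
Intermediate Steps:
U(h) = 2*h
g(w, y) = √(y + 2*w) (g(w, y) = √(2*w + y) = √(y + 2*w))
f = √(84438 + 2*I*√134) (f = √(√(126 + 2*(-331)) + 84438) = √(√(126 - 662) + 84438) = √(√(-536) + 84438) = √(2*I*√134 + 84438) = √(84438 + 2*I*√134) ≈ 290.58 + 0.04*I)
(-67655 + f) + 324922 = (-67655 + √(84438 + 2*I*√134)) + 324922 = 257267 + √(84438 + 2*I*√134)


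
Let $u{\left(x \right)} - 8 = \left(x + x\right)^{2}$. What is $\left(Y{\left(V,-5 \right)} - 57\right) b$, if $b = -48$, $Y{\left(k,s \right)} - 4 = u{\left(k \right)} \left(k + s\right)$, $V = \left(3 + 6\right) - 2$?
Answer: $-17040$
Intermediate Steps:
$V = 7$ ($V = 9 - 2 = 7$)
$u{\left(x \right)} = 8 + 4 x^{2}$ ($u{\left(x \right)} = 8 + \left(x + x\right)^{2} = 8 + \left(2 x\right)^{2} = 8 + 4 x^{2}$)
$Y{\left(k,s \right)} = 4 + \left(8 + 4 k^{2}\right) \left(k + s\right)$
$\left(Y{\left(V,-5 \right)} - 57\right) b = \left(\left(4 + 4 \cdot 7 \left(2 + 7^{2}\right) + 4 \left(-5\right) \left(2 + 7^{2}\right)\right) - 57\right) \left(-48\right) = \left(\left(4 + 4 \cdot 7 \left(2 + 49\right) + 4 \left(-5\right) \left(2 + 49\right)\right) - 57\right) \left(-48\right) = \left(\left(4 + 4 \cdot 7 \cdot 51 + 4 \left(-5\right) 51\right) - 57\right) \left(-48\right) = \left(\left(4 + 1428 - 1020\right) - 57\right) \left(-48\right) = \left(412 - 57\right) \left(-48\right) = 355 \left(-48\right) = -17040$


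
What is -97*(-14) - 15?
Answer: 1343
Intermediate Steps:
-97*(-14) - 15 = 1358 - 15 = 1343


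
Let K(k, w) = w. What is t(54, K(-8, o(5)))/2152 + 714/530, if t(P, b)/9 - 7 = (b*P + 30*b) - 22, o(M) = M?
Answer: 1734189/570280 ≈ 3.0409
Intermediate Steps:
t(P, b) = -135 + 270*b + 9*P*b (t(P, b) = 63 + 9*((b*P + 30*b) - 22) = 63 + 9*((P*b + 30*b) - 22) = 63 + 9*((30*b + P*b) - 22) = 63 + 9*(-22 + 30*b + P*b) = 63 + (-198 + 270*b + 9*P*b) = -135 + 270*b + 9*P*b)
t(54, K(-8, o(5)))/2152 + 714/530 = (-135 + 270*5 + 9*54*5)/2152 + 714/530 = (-135 + 1350 + 2430)*(1/2152) + 714*(1/530) = 3645*(1/2152) + 357/265 = 3645/2152 + 357/265 = 1734189/570280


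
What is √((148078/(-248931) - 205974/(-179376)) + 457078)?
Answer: √703189667458648806243874/1240340196 ≈ 676.08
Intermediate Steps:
√((148078/(-248931) - 205974/(-179376)) + 457078) = √((148078*(-1/248931) - 205974*(-1/179376)) + 457078) = √((-148078/248931 + 34329/29896) + 457078) = √(4118612411/7442041176 + 457078) = √(3401597415256139/7442041176) = √703189667458648806243874/1240340196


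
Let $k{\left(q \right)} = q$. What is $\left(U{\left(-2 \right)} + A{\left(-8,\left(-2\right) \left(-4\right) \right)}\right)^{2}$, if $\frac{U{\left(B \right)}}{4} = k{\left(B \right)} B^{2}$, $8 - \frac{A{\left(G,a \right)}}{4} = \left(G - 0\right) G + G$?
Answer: $50176$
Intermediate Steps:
$A{\left(G,a \right)} = 32 - 4 G - 4 G^{2}$ ($A{\left(G,a \right)} = 32 - 4 \left(\left(G - 0\right) G + G\right) = 32 - 4 \left(\left(G + 0\right) G + G\right) = 32 - 4 \left(G G + G\right) = 32 - 4 \left(G^{2} + G\right) = 32 - 4 \left(G + G^{2}\right) = 32 - \left(4 G + 4 G^{2}\right) = 32 - 4 G - 4 G^{2}$)
$U{\left(B \right)} = 4 B^{3}$ ($U{\left(B \right)} = 4 B B^{2} = 4 B^{3}$)
$\left(U{\left(-2 \right)} + A{\left(-8,\left(-2\right) \left(-4\right) \right)}\right)^{2} = \left(4 \left(-2\right)^{3} - \left(-64 + 256\right)\right)^{2} = \left(4 \left(-8\right) + \left(32 + 32 - 256\right)\right)^{2} = \left(-32 + \left(32 + 32 - 256\right)\right)^{2} = \left(-32 - 192\right)^{2} = \left(-224\right)^{2} = 50176$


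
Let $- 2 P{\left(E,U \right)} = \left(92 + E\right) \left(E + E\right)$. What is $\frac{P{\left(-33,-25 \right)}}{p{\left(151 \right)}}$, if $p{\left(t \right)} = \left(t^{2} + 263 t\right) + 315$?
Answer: $\frac{649}{20943} \approx 0.030989$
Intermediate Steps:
$P{\left(E,U \right)} = - E \left(92 + E\right)$ ($P{\left(E,U \right)} = - \frac{\left(92 + E\right) \left(E + E\right)}{2} = - \frac{\left(92 + E\right) 2 E}{2} = - \frac{2 E \left(92 + E\right)}{2} = - E \left(92 + E\right)$)
$p{\left(t \right)} = 315 + t^{2} + 263 t$
$\frac{P{\left(-33,-25 \right)}}{p{\left(151 \right)}} = \frac{\left(-1\right) \left(-33\right) \left(92 - 33\right)}{315 + 151^{2} + 263 \cdot 151} = \frac{\left(-1\right) \left(-33\right) 59}{315 + 22801 + 39713} = \frac{1947}{62829} = 1947 \cdot \frac{1}{62829} = \frac{649}{20943}$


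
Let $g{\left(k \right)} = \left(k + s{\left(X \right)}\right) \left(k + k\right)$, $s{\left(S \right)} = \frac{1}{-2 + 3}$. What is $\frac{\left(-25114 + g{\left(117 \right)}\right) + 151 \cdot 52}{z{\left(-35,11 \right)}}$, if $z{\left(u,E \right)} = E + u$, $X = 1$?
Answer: $- \frac{1725}{4} \approx -431.25$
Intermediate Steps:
$s{\left(S \right)} = 1$ ($s{\left(S \right)} = 1^{-1} = 1$)
$g{\left(k \right)} = 2 k \left(1 + k\right)$ ($g{\left(k \right)} = \left(k + 1\right) \left(k + k\right) = \left(1 + k\right) 2 k = 2 k \left(1 + k\right)$)
$\frac{\left(-25114 + g{\left(117 \right)}\right) + 151 \cdot 52}{z{\left(-35,11 \right)}} = \frac{\left(-25114 + 2 \cdot 117 \left(1 + 117\right)\right) + 151 \cdot 52}{11 - 35} = \frac{\left(-25114 + 2 \cdot 117 \cdot 118\right) + 7852}{-24} = \left(\left(-25114 + 27612\right) + 7852\right) \left(- \frac{1}{24}\right) = \left(2498 + 7852\right) \left(- \frac{1}{24}\right) = 10350 \left(- \frac{1}{24}\right) = - \frac{1725}{4}$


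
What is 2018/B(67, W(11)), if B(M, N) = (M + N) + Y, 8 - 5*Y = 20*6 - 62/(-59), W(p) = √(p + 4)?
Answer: 51970563/1134491 - 3512329*√15/3403473 ≈ 41.813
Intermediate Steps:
W(p) = √(4 + p)
Y = -1334/59 (Y = 8/5 - (20*6 - 62/(-59))/5 = 8/5 - (120 - 62*(-1)/59)/5 = 8/5 - (120 - 1*(-62/59))/5 = 8/5 - (120 + 62/59)/5 = 8/5 - ⅕*7142/59 = 8/5 - 7142/295 = -1334/59 ≈ -22.610)
B(M, N) = -1334/59 + M + N (B(M, N) = (M + N) - 1334/59 = -1334/59 + M + N)
2018/B(67, W(11)) = 2018/(-1334/59 + 67 + √(4 + 11)) = 2018/(-1334/59 + 67 + √15) = 2018/(2619/59 + √15)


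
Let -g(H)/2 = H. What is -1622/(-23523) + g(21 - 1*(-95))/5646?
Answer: 205582/7378381 ≈ 0.027863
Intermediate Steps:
g(H) = -2*H
-1622/(-23523) + g(21 - 1*(-95))/5646 = -1622/(-23523) - 2*(21 - 1*(-95))/5646 = -1622*(-1/23523) - 2*(21 + 95)*(1/5646) = 1622/23523 - 2*116*(1/5646) = 1622/23523 - 232*1/5646 = 1622/23523 - 116/2823 = 205582/7378381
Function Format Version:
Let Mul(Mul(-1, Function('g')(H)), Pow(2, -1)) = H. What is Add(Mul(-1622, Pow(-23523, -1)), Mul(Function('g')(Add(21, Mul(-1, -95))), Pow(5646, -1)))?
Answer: Rational(205582, 7378381) ≈ 0.027863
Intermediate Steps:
Function('g')(H) = Mul(-2, H)
Add(Mul(-1622, Pow(-23523, -1)), Mul(Function('g')(Add(21, Mul(-1, -95))), Pow(5646, -1))) = Add(Mul(-1622, Pow(-23523, -1)), Mul(Mul(-2, Add(21, Mul(-1, -95))), Pow(5646, -1))) = Add(Mul(-1622, Rational(-1, 23523)), Mul(Mul(-2, Add(21, 95)), Rational(1, 5646))) = Add(Rational(1622, 23523), Mul(Mul(-2, 116), Rational(1, 5646))) = Add(Rational(1622, 23523), Mul(-232, Rational(1, 5646))) = Add(Rational(1622, 23523), Rational(-116, 2823)) = Rational(205582, 7378381)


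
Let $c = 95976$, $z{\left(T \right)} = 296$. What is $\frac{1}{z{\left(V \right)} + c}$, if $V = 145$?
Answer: $\frac{1}{96272} \approx 1.0387 \cdot 10^{-5}$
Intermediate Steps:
$\frac{1}{z{\left(V \right)} + c} = \frac{1}{296 + 95976} = \frac{1}{96272}$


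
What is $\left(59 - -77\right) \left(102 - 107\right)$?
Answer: $-680$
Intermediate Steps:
$\left(59 - -77\right) \left(102 - 107\right) = \left(59 + 77\right) \left(-5\right) = 136 \left(-5\right) = -680$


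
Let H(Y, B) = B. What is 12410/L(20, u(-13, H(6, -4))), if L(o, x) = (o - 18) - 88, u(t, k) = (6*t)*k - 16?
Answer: -6205/43 ≈ -144.30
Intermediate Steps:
u(t, k) = -16 + 6*k*t (u(t, k) = 6*k*t - 16 = -16 + 6*k*t)
L(o, x) = -106 + o (L(o, x) = (-18 + o) - 88 = -106 + o)
12410/L(20, u(-13, H(6, -4))) = 12410/(-106 + 20) = 12410/(-86) = 12410*(-1/86) = -6205/43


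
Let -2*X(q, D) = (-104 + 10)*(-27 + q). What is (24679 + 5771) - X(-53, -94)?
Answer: 34210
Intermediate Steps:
X(q, D) = -1269 + 47*q (X(q, D) = -(-104 + 10)*(-27 + q)/2 = -(-47)*(-27 + q) = -(2538 - 94*q)/2 = -1269 + 47*q)
(24679 + 5771) - X(-53, -94) = (24679 + 5771) - (-1269 + 47*(-53)) = 30450 - (-1269 - 2491) = 30450 - 1*(-3760) = 30450 + 3760 = 34210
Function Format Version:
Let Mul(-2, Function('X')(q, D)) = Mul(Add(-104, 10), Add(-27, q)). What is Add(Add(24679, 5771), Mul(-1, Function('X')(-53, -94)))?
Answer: 34210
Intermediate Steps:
Function('X')(q, D) = Add(-1269, Mul(47, q)) (Function('X')(q, D) = Mul(Rational(-1, 2), Mul(Add(-104, 10), Add(-27, q))) = Mul(Rational(-1, 2), Mul(-94, Add(-27, q))) = Mul(Rational(-1, 2), Add(2538, Mul(-94, q))) = Add(-1269, Mul(47, q)))
Add(Add(24679, 5771), Mul(-1, Function('X')(-53, -94))) = Add(Add(24679, 5771), Mul(-1, Add(-1269, Mul(47, -53)))) = Add(30450, Mul(-1, Add(-1269, -2491))) = Add(30450, Mul(-1, -3760)) = Add(30450, 3760) = 34210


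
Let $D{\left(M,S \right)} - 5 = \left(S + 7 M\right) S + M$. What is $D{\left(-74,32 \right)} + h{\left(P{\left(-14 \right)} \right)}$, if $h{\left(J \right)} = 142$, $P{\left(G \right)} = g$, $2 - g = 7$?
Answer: $-15479$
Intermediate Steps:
$g = -5$ ($g = 2 - 7 = -5$)
$P{\left(G \right)} = -5$
$D{\left(M,S \right)} = 5 + M + S \left(S + 7 M\right)$ ($D{\left(M,S \right)} = 5 + \left(\left(S + 7 M\right) S + M\right) = 5 + \left(S \left(S + 7 M\right) + M\right) = 5 + \left(M + S \left(S + 7 M\right)\right) = 5 + M + S \left(S + 7 M\right)$)
$D{\left(-74,32 \right)} + h{\left(P{\left(-14 \right)} \right)} = \left(5 - 74 + 32^{2} + 7 \left(-74\right) 32\right) + 142 = \left(5 - 74 + 1024 - 16576\right) + 142 = -15621 + 142 = -15479$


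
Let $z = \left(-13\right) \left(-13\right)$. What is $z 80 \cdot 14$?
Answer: $189280$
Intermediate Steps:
$z = 169$
$z 80 \cdot 14 = 169 \cdot 80 \cdot 14 = 13520 \cdot 14 = 189280$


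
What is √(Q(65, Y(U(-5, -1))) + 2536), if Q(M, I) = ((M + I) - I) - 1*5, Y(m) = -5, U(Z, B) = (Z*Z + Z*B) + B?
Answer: 2*√649 ≈ 50.951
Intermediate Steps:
U(Z, B) = B + Z² + B*Z (U(Z, B) = (Z² + B*Z) + B = B + Z² + B*Z)
Q(M, I) = -5 + M (Q(M, I) = ((I + M) - I) - 5 = M - 5 = -5 + M)
√(Q(65, Y(U(-5, -1))) + 2536) = √((-5 + 65) + 2536) = √(60 + 2536) = √2596 = 2*√649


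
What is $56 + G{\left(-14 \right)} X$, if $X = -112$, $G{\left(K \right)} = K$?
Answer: $1624$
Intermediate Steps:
$56 + G{\left(-14 \right)} X = 56 - -1568 = 56 + 1568 = 1624$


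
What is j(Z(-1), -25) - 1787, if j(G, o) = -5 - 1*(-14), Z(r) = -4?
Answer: -1778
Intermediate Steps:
j(G, o) = 9 (j(G, o) = -5 + 14 = 9)
j(Z(-1), -25) - 1787 = 9 - 1787 = -1778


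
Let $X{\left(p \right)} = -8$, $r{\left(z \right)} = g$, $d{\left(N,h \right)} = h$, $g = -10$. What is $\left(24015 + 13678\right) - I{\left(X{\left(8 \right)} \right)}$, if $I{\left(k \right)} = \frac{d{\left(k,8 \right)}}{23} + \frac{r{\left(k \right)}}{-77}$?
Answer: $\frac{66753457}{1771} \approx 37693.0$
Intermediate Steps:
$r{\left(z \right)} = -10$
$I{\left(k \right)} = \frac{846}{1771}$ ($I{\left(k \right)} = \frac{8}{23} - \frac{10}{-77} = 8 \cdot \frac{1}{23} - - \frac{10}{77} = \frac{8}{23} + \frac{10}{77} = \frac{846}{1771}$)
$\left(24015 + 13678\right) - I{\left(X{\left(8 \right)} \right)} = \left(24015 + 13678\right) - \frac{846}{1771} = 37693 - \frac{846}{1771} = \frac{66753457}{1771}$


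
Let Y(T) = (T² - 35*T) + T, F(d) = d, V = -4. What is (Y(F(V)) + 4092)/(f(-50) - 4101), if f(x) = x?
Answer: -4244/4151 ≈ -1.0224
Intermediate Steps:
Y(T) = T² - 34*T
(Y(F(V)) + 4092)/(f(-50) - 4101) = (-4*(-34 - 4) + 4092)/(-50 - 4101) = (-4*(-38) + 4092)/(-4151) = (152 + 4092)*(-1/4151) = 4244*(-1/4151) = -4244/4151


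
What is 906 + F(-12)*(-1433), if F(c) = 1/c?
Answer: 12305/12 ≈ 1025.4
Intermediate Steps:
906 + F(-12)*(-1433) = 906 - 1433/(-12) = 906 - 1/12*(-1433) = 906 + 1433/12 = 12305/12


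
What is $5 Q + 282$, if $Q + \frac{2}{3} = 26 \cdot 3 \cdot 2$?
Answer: $\frac{3176}{3} \approx 1058.7$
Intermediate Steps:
$Q = \frac{466}{3}$ ($Q = - \frac{2}{3} + 26 \cdot 3 \cdot 2 = - \frac{2}{3} + 26 \cdot 6 = - \frac{2}{3} + 156 = \frac{466}{3} \approx 155.33$)
$5 Q + 282 = 5 \cdot \frac{466}{3} + 282 = \frac{2330}{3} + 282 = \frac{3176}{3}$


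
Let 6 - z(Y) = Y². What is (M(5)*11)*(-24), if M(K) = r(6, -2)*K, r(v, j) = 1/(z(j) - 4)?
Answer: 660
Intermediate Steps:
z(Y) = 6 - Y²
r(v, j) = 1/(2 - j²) (r(v, j) = 1/((6 - j²) - 4) = 1/(2 - j²))
M(K) = -K/2 (M(K) = (-1/(-2 + (-2)²))*K = (-1/(-2 + 4))*K = (-1/2)*K = (-1*½)*K = -K/2)
(M(5)*11)*(-24) = (-½*5*11)*(-24) = -5/2*11*(-24) = -55/2*(-24) = 660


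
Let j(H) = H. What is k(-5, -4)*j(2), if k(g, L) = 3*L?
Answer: -24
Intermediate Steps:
k(-5, -4)*j(2) = (3*(-4))*2 = -12*2 = -24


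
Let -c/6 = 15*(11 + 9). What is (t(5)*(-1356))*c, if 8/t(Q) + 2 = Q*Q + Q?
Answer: 4881600/7 ≈ 6.9737e+5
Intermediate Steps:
t(Q) = 8/(-2 + Q + Q**2) (t(Q) = 8/(-2 + (Q*Q + Q)) = 8/(-2 + (Q**2 + Q)) = 8/(-2 + (Q + Q**2)) = 8/(-2 + Q + Q**2))
c = -1800 (c = -90*(11 + 9) = -90*20 = -6*300 = -1800)
(t(5)*(-1356))*c = ((8/(-2 + 5 + 5**2))*(-1356))*(-1800) = ((8/(-2 + 5 + 25))*(-1356))*(-1800) = ((8/28)*(-1356))*(-1800) = ((8*(1/28))*(-1356))*(-1800) = ((2/7)*(-1356))*(-1800) = -2712/7*(-1800) = 4881600/7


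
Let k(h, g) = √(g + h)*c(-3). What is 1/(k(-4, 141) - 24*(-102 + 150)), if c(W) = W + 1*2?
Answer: -1152/1326967 + √137/1326967 ≈ -0.00085932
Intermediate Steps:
c(W) = 2 + W (c(W) = W + 2 = 2 + W)
k(h, g) = -√(g + h) (k(h, g) = √(g + h)*(2 - 3) = √(g + h)*(-1) = -√(g + h))
1/(k(-4, 141) - 24*(-102 + 150)) = 1/(-√(141 - 4) - 24*(-102 + 150)) = 1/(-√137 - 24*48) = 1/(-√137 - 1152) = 1/(-1152 - √137)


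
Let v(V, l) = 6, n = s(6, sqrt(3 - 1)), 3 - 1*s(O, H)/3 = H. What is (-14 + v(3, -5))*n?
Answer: -72 + 24*sqrt(2) ≈ -38.059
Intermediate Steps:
s(O, H) = 9 - 3*H
n = 9 - 3*sqrt(2) (n = 9 - 3*sqrt(3 - 1) = 9 - 3*sqrt(2) ≈ 4.7574)
(-14 + v(3, -5))*n = (-14 + 6)*(9 - 3*sqrt(2)) = -8*(9 - 3*sqrt(2)) = -72 + 24*sqrt(2)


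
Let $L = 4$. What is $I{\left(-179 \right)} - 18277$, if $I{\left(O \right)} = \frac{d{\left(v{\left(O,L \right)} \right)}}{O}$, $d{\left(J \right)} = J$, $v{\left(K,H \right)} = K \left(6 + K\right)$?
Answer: $-18450$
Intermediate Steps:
$I{\left(O \right)} = 6 + O$ ($I{\left(O \right)} = \frac{O \left(6 + O\right)}{O} = 6 + O$)
$I{\left(-179 \right)} - 18277 = \left(6 - 179\right) - 18277 = -173 - 18277 = -18450$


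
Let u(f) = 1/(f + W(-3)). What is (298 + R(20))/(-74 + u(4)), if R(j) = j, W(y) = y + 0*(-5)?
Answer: -318/73 ≈ -4.3562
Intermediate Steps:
W(y) = y (W(y) = y + 0 = y)
u(f) = 1/(-3 + f) (u(f) = 1/(f - 3) = 1/(-3 + f))
(298 + R(20))/(-74 + u(4)) = (298 + 20)/(-74 + 1/(-3 + 4)) = 318/(-74 + 1/1) = 318/(-74 + 1) = 318/(-73) = 318*(-1/73) = -318/73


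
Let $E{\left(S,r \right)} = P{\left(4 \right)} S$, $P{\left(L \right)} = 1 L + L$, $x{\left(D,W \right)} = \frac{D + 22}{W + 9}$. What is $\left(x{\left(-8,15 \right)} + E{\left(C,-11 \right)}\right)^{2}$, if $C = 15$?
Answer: $\frac{2093809}{144} \approx 14540.0$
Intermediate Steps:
$x{\left(D,W \right)} = \frac{22 + D}{9 + W}$
$P{\left(L \right)} = 2 L$ ($P{\left(L \right)} = L + L = 2 L$)
$E{\left(S,r \right)} = 8 S$ ($E{\left(S,r \right)} = 2 \cdot 4 S = 8 S$)
$\left(x{\left(-8,15 \right)} + E{\left(C,-11 \right)}\right)^{2} = \left(\frac{22 - 8}{9 + 15} + 8 \cdot 15\right)^{2} = \left(\frac{1}{24} \cdot 14 + 120\right)^{2} = \left(\frac{7}{12} + 120\right)^{2} = \left(\frac{1447}{12}\right)^{2} = \frac{2093809}{144}$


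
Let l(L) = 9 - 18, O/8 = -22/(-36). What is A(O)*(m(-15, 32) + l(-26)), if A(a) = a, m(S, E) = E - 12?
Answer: 484/9 ≈ 53.778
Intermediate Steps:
m(S, E) = -12 + E
O = 44/9 (O = 8*(-22/(-36)) = 8*(-22*(-1/36)) = 8*(11/18) = 44/9 ≈ 4.8889)
l(L) = -9
A(O)*(m(-15, 32) + l(-26)) = 44*((-12 + 32) - 9)/9 = 44*(20 - 9)/9 = (44/9)*11 = 484/9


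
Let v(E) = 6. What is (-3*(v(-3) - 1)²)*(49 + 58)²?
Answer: -858675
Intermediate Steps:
(-3*(v(-3) - 1)²)*(49 + 58)² = (-3*(6 - 1)²)*(49 + 58)² = -3*5²*107² = -3*25*11449 = -75*11449 = -858675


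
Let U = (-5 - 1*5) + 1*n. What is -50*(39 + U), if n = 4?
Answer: -1650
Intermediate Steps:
U = -6 (U = (-5 - 1*5) + 1*4 = (-5 - 5) + 4 = -10 + 4 = -6)
-50*(39 + U) = -50*(39 - 6) = -50*33 = -1650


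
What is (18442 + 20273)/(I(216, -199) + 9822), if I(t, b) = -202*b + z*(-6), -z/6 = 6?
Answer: 38715/50236 ≈ 0.77066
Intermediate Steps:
z = -36 (z = -6*6 = -36)
I(t, b) = 216 - 202*b (I(t, b) = -202*b - 36*(-6) = -202*b + 216 = 216 - 202*b)
(18442 + 20273)/(I(216, -199) + 9822) = (18442 + 20273)/((216 - 202*(-199)) + 9822) = 38715/((216 + 40198) + 9822) = 38715/(40414 + 9822) = 38715/50236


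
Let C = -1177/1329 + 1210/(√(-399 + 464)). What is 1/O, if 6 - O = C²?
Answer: -11872534442359108167/267325091900163918126841 - 17383615986698676*√65/267325091900163918126841 ≈ -4.4937e-5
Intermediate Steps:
C = -1177/1329 + 242*√65/13 (C = -1177*1/1329 + 1210/(√65) = -1177/1329 + 1210*(√65/65) = -1177/1329 + 242*√65/13 ≈ 149.20)
O = 6 - (-1177/1329 + 242*√65/13)² ≈ -22254.
1/O = 1/(-517070932099/22961133 + 569668*√65/17277)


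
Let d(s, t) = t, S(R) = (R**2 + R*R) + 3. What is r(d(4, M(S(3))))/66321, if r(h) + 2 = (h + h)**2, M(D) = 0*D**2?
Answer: -2/66321 ≈ -3.0156e-5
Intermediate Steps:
S(R) = 3 + 2*R**2 (S(R) = (R**2 + R**2) + 3 = 2*R**2 + 3 = 3 + 2*R**2)
M(D) = 0
r(h) = -2 + 4*h**2 (r(h) = -2 + (h + h)**2 = -2 + (2*h)**2 = -2 + 4*h**2)
r(d(4, M(S(3))))/66321 = (-2 + 4*0**2)/66321 = (-2 + 4*0)*(1/66321) = (-2 + 0)*(1/66321) = -2*1/66321 = -2/66321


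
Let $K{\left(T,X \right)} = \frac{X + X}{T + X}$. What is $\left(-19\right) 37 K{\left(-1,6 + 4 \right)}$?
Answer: $- \frac{14060}{9} \approx -1562.2$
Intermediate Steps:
$K{\left(T,X \right)} = \frac{2 X}{T + X}$
$\left(-19\right) 37 K{\left(-1,6 + 4 \right)} = \left(-19\right) 37 \frac{2 \left(6 + 4\right)}{-1 + \left(6 + 4\right)} = - 703 \cdot 2 \cdot 10 \frac{1}{-1 + 10} = - 703 \cdot 2 \cdot 10 \cdot \frac{1}{9} = \left(-703\right) \frac{20}{9} = - \frac{14060}{9}$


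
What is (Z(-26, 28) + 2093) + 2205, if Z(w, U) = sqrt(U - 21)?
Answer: 4298 + sqrt(7) ≈ 4300.6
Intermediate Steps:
Z(w, U) = sqrt(-21 + U)
(Z(-26, 28) + 2093) + 2205 = (sqrt(-21 + 28) + 2093) + 2205 = (sqrt(7) + 2093) + 2205 = (2093 + sqrt(7)) + 2205 = 4298 + sqrt(7)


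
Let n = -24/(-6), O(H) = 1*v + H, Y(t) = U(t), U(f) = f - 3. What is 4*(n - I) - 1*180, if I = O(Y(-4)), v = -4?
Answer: -120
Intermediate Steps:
U(f) = -3 + f
Y(t) = -3 + t
O(H) = -4 + H (O(H) = 1*(-4) + H = -4 + H)
I = -11 (I = -4 + (-3 - 4) = -4 - 7 = -11)
n = 4 (n = -24*(-⅙) = 4)
4*(n - I) - 1*180 = 4*(4 - 1*(-11)) - 1*180 = 4*(4 + 11) - 180 = 4*15 - 180 = 60 - 180 = -120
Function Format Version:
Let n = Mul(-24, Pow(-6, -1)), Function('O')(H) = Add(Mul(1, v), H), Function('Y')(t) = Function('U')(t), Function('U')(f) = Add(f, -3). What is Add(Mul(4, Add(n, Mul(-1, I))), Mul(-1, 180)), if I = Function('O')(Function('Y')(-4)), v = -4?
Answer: -120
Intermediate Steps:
Function('U')(f) = Add(-3, f)
Function('Y')(t) = Add(-3, t)
Function('O')(H) = Add(-4, H) (Function('O')(H) = Add(Mul(1, -4), H) = Add(-4, H))
I = -11 (I = Add(-4, Add(-3, -4)) = Add(-4, -7) = -11)
n = 4 (n = Mul(-24, Rational(-1, 6)) = 4)
Add(Mul(4, Add(n, Mul(-1, I))), Mul(-1, 180)) = Add(Mul(4, Add(4, Mul(-1, -11))), Mul(-1, 180)) = Add(Mul(4, Add(4, 11)), -180) = Add(Mul(4, 15), -180) = Add(60, -180) = -120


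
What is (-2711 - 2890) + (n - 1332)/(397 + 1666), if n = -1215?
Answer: -11557410/2063 ≈ -5602.2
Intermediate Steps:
(-2711 - 2890) + (n - 1332)/(397 + 1666) = (-2711 - 2890) + (-1215 - 1332)/(397 + 1666) = -5601 - 2547/2063 = -11557410/2063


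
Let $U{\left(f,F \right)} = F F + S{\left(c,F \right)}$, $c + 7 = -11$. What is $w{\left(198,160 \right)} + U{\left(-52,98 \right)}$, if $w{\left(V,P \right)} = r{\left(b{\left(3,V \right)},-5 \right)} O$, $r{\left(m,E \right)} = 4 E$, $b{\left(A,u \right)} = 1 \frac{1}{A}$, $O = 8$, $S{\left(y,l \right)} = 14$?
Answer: $9458$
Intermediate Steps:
$c = -18$ ($c = -7 - 11 = -18$)
$b{\left(A,u \right)} = \frac{1}{A}$
$U{\left(f,F \right)} = 14 + F^{2}$ ($U{\left(f,F \right)} = F F + 14 = F^{2} + 14 = 14 + F^{2}$)
$w{\left(V,P \right)} = -160$ ($w{\left(V,P \right)} = 4 \left(-5\right) 8 = \left(-20\right) 8 = -160$)
$w{\left(198,160 \right)} + U{\left(-52,98 \right)} = -160 + \left(14 + 98^{2}\right) = -160 + \left(14 + 9604\right) = -160 + 9618 = 9458$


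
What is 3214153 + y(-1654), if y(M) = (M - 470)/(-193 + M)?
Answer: 5936542715/1847 ≈ 3.2142e+6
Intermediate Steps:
y(M) = (-470 + M)/(-193 + M)
3214153 + y(-1654) = 3214153 + (-470 - 1654)/(-193 - 1654) = 3214153 - 2124/(-1847) = 3214153 - 1/1847*(-2124) = 3214153 + 2124/1847 = 5936542715/1847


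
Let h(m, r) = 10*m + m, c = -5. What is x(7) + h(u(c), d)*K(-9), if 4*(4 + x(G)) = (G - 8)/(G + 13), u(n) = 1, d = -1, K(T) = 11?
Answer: 9359/80 ≈ 116.99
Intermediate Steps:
x(G) = -4 + (-8 + G)/(4*(13 + G)) (x(G) = -4 + ((G - 8)/(G + 13))/4 = -4 + ((-8 + G)/(13 + G))/4 = -4 + (-8 + G)/(4*(13 + G)))
h(m, r) = 11*m
x(7) + h(u(c), d)*K(-9) = 3*(-72 - 5*7)/(4*(13 + 7)) + (11*1)*11 = (¾)*(-72 - 35)/20 + 11*11 = (¾)*(1/20)*(-107) + 121 = -321/80 + 121 = 9359/80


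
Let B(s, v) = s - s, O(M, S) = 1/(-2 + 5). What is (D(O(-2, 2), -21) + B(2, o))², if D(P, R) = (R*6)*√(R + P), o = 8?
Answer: -328104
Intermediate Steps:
O(M, S) = ⅓ (O(M, S) = 1/3 = ⅓)
B(s, v) = 0
D(P, R) = 6*R*√(P + R) (D(P, R) = (6*R)*√(P + R) = 6*R*√(P + R))
(D(O(-2, 2), -21) + B(2, o))² = (6*(-21)*√(⅓ - 21) + 0)² = (6*(-21)*√(-62/3) + 0)² = (6*(-21)*(I*√186/3) + 0)² = (-42*I*√186 + 0)² = (-42*I*√186)² = -328104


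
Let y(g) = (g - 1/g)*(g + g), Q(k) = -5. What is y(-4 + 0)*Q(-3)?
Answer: -150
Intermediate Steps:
y(g) = 2*g*(g - 1/g) (y(g) = (g - 1/g)*(2*g) = 2*g*(g - 1/g))
y(-4 + 0)*Q(-3) = (-2 + 2*(-4 + 0)²)*(-5) = (-2 + 2*(-4)²)*(-5) = (-2 + 2*16)*(-5) = (-2 + 32)*(-5) = 30*(-5) = -150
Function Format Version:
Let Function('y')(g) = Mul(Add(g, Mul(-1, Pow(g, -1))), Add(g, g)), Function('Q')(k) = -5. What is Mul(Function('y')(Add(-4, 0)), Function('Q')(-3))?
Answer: -150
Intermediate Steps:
Function('y')(g) = Mul(2, g, Add(g, Mul(-1, Pow(g, -1)))) (Function('y')(g) = Mul(Add(g, Mul(-1, Pow(g, -1))), Mul(2, g)) = Mul(2, g, Add(g, Mul(-1, Pow(g, -1)))))
Mul(Function('y')(Add(-4, 0)), Function('Q')(-3)) = Mul(Add(-2, Mul(2, Pow(Add(-4, 0), 2))), -5) = Mul(Add(-2, Mul(2, Pow(-4, 2))), -5) = Mul(Add(-2, Mul(2, 16)), -5) = Mul(Add(-2, 32), -5) = Mul(30, -5) = -150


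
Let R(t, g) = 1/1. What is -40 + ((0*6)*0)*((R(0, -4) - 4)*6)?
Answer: -40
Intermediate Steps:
R(t, g) = 1
-40 + ((0*6)*0)*((R(0, -4) - 4)*6) = -40 + ((0*6)*0)*((1 - 4)*6) = -40 + (0*0)*(-3*6) = -40 + 0*(-18) = -40 + 0 = -40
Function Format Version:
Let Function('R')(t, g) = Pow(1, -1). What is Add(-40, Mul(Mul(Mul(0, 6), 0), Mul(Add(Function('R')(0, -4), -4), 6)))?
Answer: -40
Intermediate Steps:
Function('R')(t, g) = 1
Add(-40, Mul(Mul(Mul(0, 6), 0), Mul(Add(Function('R')(0, -4), -4), 6))) = Add(-40, Mul(Mul(Mul(0, 6), 0), Mul(Add(1, -4), 6))) = Add(-40, Mul(Mul(0, 0), Mul(-3, 6))) = Add(-40, Mul(0, -18)) = Add(-40, 0) = -40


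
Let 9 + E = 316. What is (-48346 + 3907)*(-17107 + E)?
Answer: 746575200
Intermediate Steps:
E = 307 (E = -9 + 316 = 307)
(-48346 + 3907)*(-17107 + E) = (-48346 + 3907)*(-17107 + 307) = -44439*(-16800) = 746575200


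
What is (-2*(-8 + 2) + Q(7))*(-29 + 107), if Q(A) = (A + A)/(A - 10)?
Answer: 572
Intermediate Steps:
Q(A) = 2*A/(-10 + A) (Q(A) = (2*A)/(-10 + A) = 2*A/(-10 + A))
(-2*(-8 + 2) + Q(7))*(-29 + 107) = (-2*(-8 + 2) + 2*7/(-10 + 7))*(-29 + 107) = (-2*(-6) + 2*7/(-3))*78 = (12 + 2*7*(-⅓))*78 = (12 - 14/3)*78 = (22/3)*78 = 572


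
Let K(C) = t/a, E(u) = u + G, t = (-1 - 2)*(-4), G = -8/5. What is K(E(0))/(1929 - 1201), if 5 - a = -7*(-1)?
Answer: -3/364 ≈ -0.0082418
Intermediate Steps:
G = -8/5 (G = -8*1/5 = -8/5 ≈ -1.6000)
a = -2 (a = 5 - (-7)*(-1) = 5 - 1*7 = 5 - 7 = -2)
t = 12 (t = -3*(-4) = 12)
E(u) = -8/5 + u (E(u) = u - 8/5 = -8/5 + u)
K(C) = -6 (K(C) = 12/(-2) = 12*(-1/2) = -6)
K(E(0))/(1929 - 1201) = -6/(1929 - 1201) = -6/728 = -6*1/728 = -3/364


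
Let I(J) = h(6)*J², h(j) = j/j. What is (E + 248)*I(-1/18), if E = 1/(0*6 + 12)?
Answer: 2977/3888 ≈ 0.76569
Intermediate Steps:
h(j) = 1
I(J) = J² (I(J) = 1*J² = J²)
E = 1/12 (E = 1/(0 + 12) = 1/12 ≈ 0.083333)
(E + 248)*I(-1/18) = (1/12 + 248)*(-1/18)² = 2977*(-1*1/18)²/12 = 2977*(-1/18)²/12 = (2977/12)*(1/324) = 2977/3888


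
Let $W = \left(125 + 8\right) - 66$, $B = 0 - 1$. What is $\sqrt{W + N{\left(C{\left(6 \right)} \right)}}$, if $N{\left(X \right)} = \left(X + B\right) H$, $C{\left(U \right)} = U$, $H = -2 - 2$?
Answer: $\sqrt{47} \approx 6.8557$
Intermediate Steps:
$H = -4$ ($H = -2 - 2 = -4$)
$B = -1$ ($B = 0 - 1 = -1$)
$W = 67$ ($W = 133 - 66 = 67$)
$N{\left(X \right)} = 4 - 4 X$ ($N{\left(X \right)} = \left(X - 1\right) \left(-4\right) = \left(-1 + X\right) \left(-4\right) = 4 - 4 X$)
$\sqrt{W + N{\left(C{\left(6 \right)} \right)}} = \sqrt{67 + \left(4 - 24\right)} = \sqrt{67 - 20} = \sqrt{47}$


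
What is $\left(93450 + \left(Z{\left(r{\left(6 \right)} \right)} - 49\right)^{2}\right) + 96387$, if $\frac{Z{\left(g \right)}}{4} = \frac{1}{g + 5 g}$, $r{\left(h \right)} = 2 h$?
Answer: $\frac{62283349}{324} \approx 1.9223 \cdot 10^{5}$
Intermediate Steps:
$Z{\left(g \right)} = \frac{2}{3 g}$ ($Z{\left(g \right)} = \frac{4}{g + 5 g} = \frac{4}{6 g} = 4 \frac{1}{6 g} = \frac{2}{3 g}$)
$\left(93450 + \left(Z{\left(r{\left(6 \right)} \right)} - 49\right)^{2}\right) + 96387 = \left(93450 + \left(\frac{2}{3 \cdot 2 \cdot 6} - 49\right)^{2}\right) + 96387 = \left(93450 + \left(\frac{2}{3 \cdot 12} - 49\right)^{2}\right) + 96387 = \left(93450 + \left(\frac{2}{3} \cdot \frac{1}{12} - 49\right)^{2}\right) + 96387 = \left(93450 + \left(\frac{1}{18} - 49\right)^{2}\right) + 96387 = \left(93450 + \left(- \frac{881}{18}\right)^{2}\right) + 96387 = \left(93450 + \frac{776161}{324}\right) + 96387 = \frac{31053961}{324} + 96387 = \frac{62283349}{324}$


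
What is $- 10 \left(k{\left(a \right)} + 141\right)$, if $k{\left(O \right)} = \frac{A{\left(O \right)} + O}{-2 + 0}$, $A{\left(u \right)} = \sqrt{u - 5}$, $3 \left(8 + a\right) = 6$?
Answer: $-1440 + 5 i \sqrt{11} \approx -1440.0 + 16.583 i$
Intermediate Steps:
$a = -6$ ($a = -8 + \frac{1}{3} \cdot 6 = -8 + 2 = -6$)
$A{\left(u \right)} = \sqrt{-5 + u}$
$k{\left(O \right)} = - \frac{O}{2} - \frac{\sqrt{-5 + O}}{2}$ ($k{\left(O \right)} = \frac{\sqrt{-5 + O} + O}{-2 + 0} = \frac{O + \sqrt{-5 + O}}{-2} = \left(O + \sqrt{-5 + O}\right) \left(- \frac{1}{2}\right) = - \frac{O}{2} - \frac{\sqrt{-5 + O}}{2}$)
$- 10 \left(k{\left(a \right)} + 141\right) = - 10 \left(\left(\left(- \frac{1}{2}\right) \left(-6\right) - \frac{\sqrt{-5 - 6}}{2}\right) + 141\right) = - 10 \left(\left(3 - \frac{\sqrt{-11}}{2}\right) + 141\right) = - 10 \left(\left(3 - \frac{i \sqrt{11}}{2}\right) + 141\right) = - 10 \left(144 - \frac{i \sqrt{11}}{2}\right) = -1440 + 5 i \sqrt{11}$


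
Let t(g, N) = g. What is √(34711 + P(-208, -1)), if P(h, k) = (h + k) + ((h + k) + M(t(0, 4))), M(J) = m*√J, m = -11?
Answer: √34293 ≈ 185.18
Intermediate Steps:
M(J) = -11*√J
P(h, k) = 2*h + 2*k (P(h, k) = (h + k) + ((h + k) - 11*√0) = (h + k) + ((h + k) - 11*0) = (h + k) + ((h + k) + 0) = (h + k) + (h + k) = 2*h + 2*k)
√(34711 + P(-208, -1)) = √(34711 + (2*(-208) + 2*(-1))) = √(34711 + (-416 - 2)) = √(34711 - 418) = √34293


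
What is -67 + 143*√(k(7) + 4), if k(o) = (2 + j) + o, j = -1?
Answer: -67 + 286*√3 ≈ 428.37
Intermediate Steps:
k(o) = 1 + o (k(o) = (2 - 1) + o = 1 + o)
-67 + 143*√(k(7) + 4) = -67 + 143*√((1 + 7) + 4) = -67 + 143*√(8 + 4) = -67 + 143*√12 = -67 + 143*(2*√3) = -67 + 286*√3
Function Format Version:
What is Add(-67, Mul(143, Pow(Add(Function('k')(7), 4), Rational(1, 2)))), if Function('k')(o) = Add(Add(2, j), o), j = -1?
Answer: Add(-67, Mul(286, Pow(3, Rational(1, 2)))) ≈ 428.37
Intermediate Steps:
Function('k')(o) = Add(1, o) (Function('k')(o) = Add(Add(2, -1), o) = Add(1, o))
Add(-67, Mul(143, Pow(Add(Function('k')(7), 4), Rational(1, 2)))) = Add(-67, Mul(143, Pow(Add(Add(1, 7), 4), Rational(1, 2)))) = Add(-67, Mul(143, Pow(Add(8, 4), Rational(1, 2)))) = Add(-67, Mul(143, Pow(12, Rational(1, 2)))) = Add(-67, Mul(143, Mul(2, Pow(3, Rational(1, 2))))) = Add(-67, Mul(286, Pow(3, Rational(1, 2))))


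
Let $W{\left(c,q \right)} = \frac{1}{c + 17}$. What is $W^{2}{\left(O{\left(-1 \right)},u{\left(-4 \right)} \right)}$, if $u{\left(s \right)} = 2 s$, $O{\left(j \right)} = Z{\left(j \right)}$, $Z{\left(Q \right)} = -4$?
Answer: $\frac{1}{169} \approx 0.0059172$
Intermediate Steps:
$O{\left(j \right)} = -4$
$W{\left(c,q \right)} = \frac{1}{17 + c}$
$W^{2}{\left(O{\left(-1 \right)},u{\left(-4 \right)} \right)} = \left(\frac{1}{17 - 4}\right)^{2} = \left(\frac{1}{13}\right)^{2} = \frac{1}{169}$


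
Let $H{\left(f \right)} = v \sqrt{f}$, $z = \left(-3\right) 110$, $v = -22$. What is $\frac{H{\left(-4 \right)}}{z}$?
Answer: $\frac{2 i}{15} \approx 0.13333 i$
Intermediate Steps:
$z = -330$
$H{\left(f \right)} = - 22 \sqrt{f}$
$\frac{H{\left(-4 \right)}}{z} = \frac{\left(-22\right) \sqrt{-4}}{-330} = - 22 \cdot 2 i \left(- \frac{1}{330}\right) = - 44 i \left(- \frac{1}{330}\right) = \frac{2 i}{15}$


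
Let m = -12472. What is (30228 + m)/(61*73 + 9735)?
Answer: 4439/3547 ≈ 1.2515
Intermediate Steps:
(30228 + m)/(61*73 + 9735) = (30228 - 12472)/(61*73 + 9735) = 17756/(4453 + 9735) = 17756/14188 = 17756*(1/14188) = 4439/3547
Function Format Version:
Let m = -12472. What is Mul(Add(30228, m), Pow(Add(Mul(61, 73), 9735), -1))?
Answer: Rational(4439, 3547) ≈ 1.2515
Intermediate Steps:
Mul(Add(30228, m), Pow(Add(Mul(61, 73), 9735), -1)) = Mul(Add(30228, -12472), Pow(Add(Mul(61, 73), 9735), -1)) = Mul(17756, Pow(Add(4453, 9735), -1)) = Mul(17756, Pow(14188, -1)) = Mul(17756, Rational(1, 14188)) = Rational(4439, 3547)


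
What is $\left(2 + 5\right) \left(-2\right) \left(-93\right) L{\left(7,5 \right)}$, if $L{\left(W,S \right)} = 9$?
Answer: $11718$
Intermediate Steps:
$\left(2 + 5\right) \left(-2\right) \left(-93\right) L{\left(7,5 \right)} = \left(2 + 5\right) \left(-2\right) \left(-93\right) 9 = 7 \left(-2\right) \left(-93\right) 9 = \left(-14\right) \left(-93\right) 9 = 1302 \cdot 9 = 11718$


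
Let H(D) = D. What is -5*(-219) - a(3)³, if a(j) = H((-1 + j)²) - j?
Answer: 1094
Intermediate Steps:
a(j) = (-1 + j)² - j
-5*(-219) - a(3)³ = -5*(-219) - ((-1 + 3)² - 1*3)³ = 1095 - (2² - 3)³ = 1095 - (4 - 3)³ = 1095 - 1*1³ = 1095 - 1*1 = 1095 - 1 = 1094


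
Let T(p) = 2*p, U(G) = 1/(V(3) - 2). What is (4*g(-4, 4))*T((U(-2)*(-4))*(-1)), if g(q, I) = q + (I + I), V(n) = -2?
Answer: -32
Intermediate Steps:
U(G) = -¼ (U(G) = 1/(-2 - 2) = 1/(-4) = -¼)
g(q, I) = q + 2*I
(4*g(-4, 4))*T((U(-2)*(-4))*(-1)) = (4*(-4 + 2*4))*(2*(-¼*(-4)*(-1))) = (4*(-4 + 8))*(2*(1*(-1))) = (4*4)*(2*(-1)) = 16*(-2) = -32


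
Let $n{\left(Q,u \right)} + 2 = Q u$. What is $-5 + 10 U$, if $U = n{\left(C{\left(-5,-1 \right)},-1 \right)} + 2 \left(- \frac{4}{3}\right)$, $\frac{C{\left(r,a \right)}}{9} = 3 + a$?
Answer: $- \frac{695}{3} \approx -231.67$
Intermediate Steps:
$C{\left(r,a \right)} = 27 + 9 a$ ($C{\left(r,a \right)} = 9 \left(3 + a\right) = 27 + 9 a$)
$n{\left(Q,u \right)} = -2 + Q u$
$U = - \frac{68}{3}$ ($U = \left(-2 + \left(27 + 9 \left(-1\right)\right) \left(-1\right)\right) + 2 \left(- \frac{4}{3}\right) = \left(-2 + \left(27 - 9\right) \left(-1\right)\right) + 2 \left(\left(-4\right) \frac{1}{3}\right) = \left(-2 + 18 \left(-1\right)\right) + 2 \left(- \frac{4}{3}\right) = \left(-2 - 18\right) - \frac{8}{3} = -20 - \frac{8}{3} = - \frac{68}{3} \approx -22.667$)
$-5 + 10 U = -5 + 10 \left(- \frac{68}{3}\right) = -5 - \frac{680}{3} = - \frac{695}{3}$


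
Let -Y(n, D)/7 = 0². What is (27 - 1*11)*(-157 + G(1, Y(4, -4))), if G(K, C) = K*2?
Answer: -2480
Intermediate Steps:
Y(n, D) = 0 (Y(n, D) = -7*0² = -7*0 = 0)
G(K, C) = 2*K
(27 - 1*11)*(-157 + G(1, Y(4, -4))) = (27 - 1*11)*(-157 + 2*1) = (27 - 11)*(-157 + 2) = 16*(-155) = -2480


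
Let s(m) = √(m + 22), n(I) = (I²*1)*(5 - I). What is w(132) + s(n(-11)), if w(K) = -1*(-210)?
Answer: 210 + √1958 ≈ 254.25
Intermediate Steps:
n(I) = I²*(5 - I)
w(K) = 210
s(m) = √(22 + m)
w(132) + s(n(-11)) = 210 + √(22 + (-11)²*(5 - 1*(-11))) = 210 + √(22 + 121*(5 + 11)) = 210 + √(22 + 121*16) = 210 + √(22 + 1936) = 210 + √1958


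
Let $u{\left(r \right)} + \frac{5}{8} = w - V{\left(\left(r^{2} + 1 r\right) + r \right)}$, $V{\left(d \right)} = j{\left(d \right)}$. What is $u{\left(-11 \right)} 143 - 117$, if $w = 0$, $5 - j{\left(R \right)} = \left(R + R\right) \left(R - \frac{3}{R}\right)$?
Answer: $\frac{22410453}{8} \approx 2.8013 \cdot 10^{6}$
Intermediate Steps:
$j{\left(R \right)} = 5 - 2 R \left(R - \frac{3}{R}\right)$ ($j{\left(R \right)} = 5 - \left(R + R\right) \left(R - \frac{3}{R}\right) = 5 - 2 R \left(R - \frac{3}{R}\right)$)
$V{\left(d \right)} = 11 - 2 d^{2}$
$u{\left(r \right)} = - \frac{93}{8} + 2 \left(r^{2} + 2 r\right)^{2}$ ($u{\left(r \right)} = - \frac{5}{8} + \left(0 - \left(11 - 2 \left(\left(r^{2} + 1 r\right) + r\right)^{2}\right)\right) = - \frac{5}{8} + \left(0 - \left(11 - 2 \left(\left(r^{2} + r\right) + r\right)^{2}\right)\right) = - \frac{5}{8} + \left(0 - \left(11 - 2 \left(\left(r + r^{2}\right) + r\right)^{2}\right)\right) = - \frac{5}{8} + \left(0 - \left(11 - 2 \left(r^{2} + 2 r\right)^{2}\right)\right) = - \frac{5}{8} + \left(0 + \left(-11 + 2 \left(r^{2} + 2 r\right)^{2}\right)\right) = - \frac{5}{8} + \left(-11 + 2 \left(r^{2} + 2 r\right)^{2}\right) = - \frac{93}{8} + 2 \left(r^{2} + 2 r\right)^{2}$)
$u{\left(-11 \right)} 143 - 117 = \left(- \frac{93}{8} + 2 \left(-11\right)^{2} \left(2 - 11\right)^{2}\right) 143 - 117 = \left(- \frac{93}{8} + 2 \cdot 121 \left(-9\right)^{2}\right) 143 - 117 = \left(- \frac{93}{8} + 2 \cdot 121 \cdot 81\right) 143 - 117 = \left(- \frac{93}{8} + 19602\right) 143 - 117 = \frac{156723}{8} \cdot 143 - 117 = \frac{22411389}{8} - 117 = \frac{22410453}{8}$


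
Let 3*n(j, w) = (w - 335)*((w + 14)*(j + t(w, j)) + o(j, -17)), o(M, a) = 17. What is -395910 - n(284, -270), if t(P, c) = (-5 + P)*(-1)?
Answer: -87755365/3 ≈ -2.9252e+7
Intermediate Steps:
t(P, c) = 5 - P
n(j, w) = (-335 + w)*(17 + (14 + w)*(5 + j - w))/3 (n(j, w) = ((w - 335)*((w + 14)*(j + (5 - w)) + 17))/3 = ((-335 + w)*((14 + w)*(5 + j - w) + 17))/3 = ((-335 + w)*(17 + (14 + w)*(5 + j - w)))/3 = (-335 + w)*(17 + (14 + w)*(5 + j - w))/3)
-395910 - n(284, -270) = -395910 - (-9715 + 1034*(-270) - 4690/3*284 - 1/3*(-270)**3 + (326/3)*(-270)**2 - 107*284*(-270) + (1/3)*284*(-270)**2) = -395910 - (-9715 - 279180 - 1331960/3 - 1/3*(-19683000) + (326/3)*72900 + 8204760 + (1/3)*284*72900) = -395910 - (-9715 - 279180 - 1331960/3 + 6561000 + 7921800 + 8204760 + 6901200) = -395910 - 1*86567635/3 = -395910 - 86567635/3 = -87755365/3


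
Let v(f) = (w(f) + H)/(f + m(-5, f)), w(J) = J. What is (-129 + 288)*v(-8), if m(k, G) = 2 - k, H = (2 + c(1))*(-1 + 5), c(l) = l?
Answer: -636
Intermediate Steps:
H = 12 (H = (2 + 1)*(-1 + 5) = 3*4 = 12)
v(f) = (12 + f)/(7 + f) (v(f) = (f + 12)/(f + (2 - 1*(-5))) = (12 + f)/(f + (2 + 5)) = (12 + f)/(f + 7) = (12 + f)/(7 + f))
(-129 + 288)*v(-8) = (-129 + 288)*((12 - 8)/(7 - 8)) = 159*(4/(-1)) = 159*(-1*4) = 159*(-4) = -636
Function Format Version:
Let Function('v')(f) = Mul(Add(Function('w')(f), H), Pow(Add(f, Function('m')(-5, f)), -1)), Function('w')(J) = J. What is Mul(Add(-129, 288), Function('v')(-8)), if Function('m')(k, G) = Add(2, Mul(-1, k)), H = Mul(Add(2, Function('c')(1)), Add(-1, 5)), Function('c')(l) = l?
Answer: -636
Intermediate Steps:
H = 12 (H = Mul(Add(2, 1), Add(-1, 5)) = Mul(3, 4) = 12)
Function('v')(f) = Mul(Pow(Add(7, f), -1), Add(12, f)) (Function('v')(f) = Mul(Add(f, 12), Pow(Add(f, Add(2, Mul(-1, -5))), -1)) = Mul(Add(12, f), Pow(Add(f, Add(2, 5)), -1)) = Mul(Add(12, f), Pow(Add(f, 7), -1)) = Mul(Add(12, f), Pow(Add(7, f), -1)) = Mul(Pow(Add(7, f), -1), Add(12, f)))
Mul(Add(-129, 288), Function('v')(-8)) = Mul(Add(-129, 288), Mul(Pow(Add(7, -8), -1), Add(12, -8))) = Mul(159, Mul(Pow(-1, -1), 4)) = Mul(159, Mul(-1, 4)) = Mul(159, -4) = -636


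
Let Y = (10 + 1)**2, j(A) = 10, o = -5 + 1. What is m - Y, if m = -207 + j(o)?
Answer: -318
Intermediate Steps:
o = -4
m = -197 (m = -207 + 10 = -197)
Y = 121 (Y = 11**2 = 121)
m - Y = -197 - 1*121 = -197 - 121 = -318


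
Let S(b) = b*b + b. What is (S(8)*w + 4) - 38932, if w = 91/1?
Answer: -32376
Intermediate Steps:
w = 91 (w = 91*1 = 91)
S(b) = b + b² (S(b) = b² + b = b + b²)
(S(8)*w + 4) - 38932 = ((8*(1 + 8))*91 + 4) - 38932 = ((8*9)*91 + 4) - 38932 = (72*91 + 4) - 38932 = (6552 + 4) - 38932 = 6556 - 38932 = -32376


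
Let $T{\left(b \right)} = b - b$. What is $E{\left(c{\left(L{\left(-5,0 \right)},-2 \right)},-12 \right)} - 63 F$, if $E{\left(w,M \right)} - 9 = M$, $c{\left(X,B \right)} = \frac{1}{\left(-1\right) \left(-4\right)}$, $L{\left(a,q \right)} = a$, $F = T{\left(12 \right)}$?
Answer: $-3$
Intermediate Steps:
$T{\left(b \right)} = 0$
$F = 0$
$c{\left(X,B \right)} = \frac{1}{4}$
$E{\left(w,M \right)} = 9 + M$
$E{\left(c{\left(L{\left(-5,0 \right)},-2 \right)},-12 \right)} - 63 F = \left(9 - 12\right) - 0 = -3 + 0 = -3$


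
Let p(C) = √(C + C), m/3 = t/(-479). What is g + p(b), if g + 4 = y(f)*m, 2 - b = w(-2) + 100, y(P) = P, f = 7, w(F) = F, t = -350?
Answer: 5434/479 + 8*I*√3 ≈ 11.344 + 13.856*I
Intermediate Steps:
m = 1050/479 (m = 3*(-350/(-479)) = 3*(-350*(-1/479)) = 3*(350/479) = 1050/479 ≈ 2.1921)
b = -96 (b = 2 - (-2 + 100) = 2 - 1*98 = 2 - 98 = -96)
p(C) = √2*√C (p(C) = √(2*C) = √2*√C)
g = 5434/479 (g = -4 + 7*(1050/479) = -4 + 7350/479 = 5434/479 ≈ 11.344)
g + p(b) = 5434/479 + √2*√(-96) = 5434/479 + √2*(4*I*√6) = 5434/479 + 8*I*√3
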